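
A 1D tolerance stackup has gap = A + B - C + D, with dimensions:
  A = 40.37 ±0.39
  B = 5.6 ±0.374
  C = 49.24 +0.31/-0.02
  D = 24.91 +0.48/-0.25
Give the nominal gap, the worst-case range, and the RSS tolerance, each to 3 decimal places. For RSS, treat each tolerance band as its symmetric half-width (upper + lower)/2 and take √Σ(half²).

nominal=21.640 wc=[20.316,22.904] rss=0.673

Stack each dimension's contribution:
  +A: nom +40.370 → Σnom=40.370; wc +0.390/-0.390 → slack +0.390/-0.390; half-tol=0.390, Σhalf²=0.152100
  +B: nom +5.600 → Σnom=45.970; wc +0.374/-0.374 → slack +0.764/-0.764; half-tol=0.374, Σhalf²=0.291976
  -C: nom -49.240 → Σnom=-3.270; wc +0.020/-0.310 → slack +0.784/-1.074; half-tol=0.165, Σhalf²=0.319201
  +D: nom +24.910 → Σnom=21.640; wc +0.480/-0.250 → slack +1.264/-1.324; half-tol=0.365, Σhalf²=0.452426
Nominal = 21.640. Worst-case = [21.640 - 1.324, 21.640 + 1.264] = [20.316, 22.904]. RSS = √0.452426 = 0.673.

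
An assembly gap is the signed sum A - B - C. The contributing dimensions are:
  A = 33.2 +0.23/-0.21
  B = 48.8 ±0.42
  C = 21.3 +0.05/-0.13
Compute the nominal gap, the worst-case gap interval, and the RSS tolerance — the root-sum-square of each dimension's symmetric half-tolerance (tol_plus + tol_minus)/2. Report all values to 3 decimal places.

nominal=-36.900 wc=[-37.580,-36.120] rss=0.483

Stack each dimension's contribution:
  +A: nom +33.200 → Σnom=33.200; wc +0.230/-0.210 → slack +0.230/-0.210; half-tol=0.220, Σhalf²=0.048400
  -B: nom -48.800 → Σnom=-15.600; wc +0.420/-0.420 → slack +0.650/-0.630; half-tol=0.420, Σhalf²=0.224800
  -C: nom -21.300 → Σnom=-36.900; wc +0.130/-0.050 → slack +0.780/-0.680; half-tol=0.090, Σhalf²=0.232900
Nominal = -36.900. Worst-case = [-36.900 - 0.680, -36.900 + 0.780] = [-37.580, -36.120]. RSS = √0.232900 = 0.483.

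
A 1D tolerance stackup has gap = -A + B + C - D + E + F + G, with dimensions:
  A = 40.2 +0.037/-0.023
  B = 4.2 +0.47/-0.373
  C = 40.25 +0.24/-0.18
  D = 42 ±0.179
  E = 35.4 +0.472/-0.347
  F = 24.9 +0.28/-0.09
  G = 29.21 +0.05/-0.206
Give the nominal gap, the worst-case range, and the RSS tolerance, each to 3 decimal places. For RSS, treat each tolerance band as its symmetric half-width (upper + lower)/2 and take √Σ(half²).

nominal=51.760 wc=[50.348,53.474] rss=0.688

Stack each dimension's contribution:
  -A: nom -40.200 → Σnom=-40.200; wc +0.023/-0.037 → slack +0.023/-0.037; half-tol=0.030, Σhalf²=0.000900
  +B: nom +4.200 → Σnom=-36.000; wc +0.470/-0.373 → slack +0.493/-0.410; half-tol=0.421, Σhalf²=0.178562
  +C: nom +40.250 → Σnom=4.250; wc +0.240/-0.180 → slack +0.733/-0.590; half-tol=0.210, Σhalf²=0.222662
  -D: nom -42.000 → Σnom=-37.750; wc +0.179/-0.179 → slack +0.912/-0.769; half-tol=0.179, Σhalf²=0.254703
  +E: nom +35.400 → Σnom=-2.350; wc +0.472/-0.347 → slack +1.384/-1.116; half-tol=0.409, Σhalf²=0.422393
  +F: nom +24.900 → Σnom=22.550; wc +0.280/-0.090 → slack +1.664/-1.206; half-tol=0.185, Σhalf²=0.456618
  +G: nom +29.210 → Σnom=51.760; wc +0.050/-0.206 → slack +1.714/-1.412; half-tol=0.128, Σhalf²=0.473002
Nominal = 51.760. Worst-case = [51.760 - 1.412, 51.760 + 1.714] = [50.348, 53.474]. RSS = √0.473002 = 0.688.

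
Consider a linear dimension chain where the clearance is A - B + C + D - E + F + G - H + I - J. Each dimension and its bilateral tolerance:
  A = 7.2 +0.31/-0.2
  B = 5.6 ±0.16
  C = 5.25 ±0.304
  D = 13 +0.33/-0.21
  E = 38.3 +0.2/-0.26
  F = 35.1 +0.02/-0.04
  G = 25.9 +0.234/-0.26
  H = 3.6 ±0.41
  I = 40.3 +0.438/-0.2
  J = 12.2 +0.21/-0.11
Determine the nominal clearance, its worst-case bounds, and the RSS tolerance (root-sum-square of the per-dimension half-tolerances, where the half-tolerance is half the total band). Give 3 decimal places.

nominal=67.050 wc=[64.856,69.626] rss=0.816

Stack each dimension's contribution:
  +A: nom +7.200 → Σnom=7.200; wc +0.310/-0.200 → slack +0.310/-0.200; half-tol=0.255, Σhalf²=0.065025
  -B: nom -5.600 → Σnom=1.600; wc +0.160/-0.160 → slack +0.470/-0.360; half-tol=0.160, Σhalf²=0.090625
  +C: nom +5.250 → Σnom=6.850; wc +0.304/-0.304 → slack +0.774/-0.664; half-tol=0.304, Σhalf²=0.183041
  +D: nom +13.000 → Σnom=19.850; wc +0.330/-0.210 → slack +1.104/-0.874; half-tol=0.270, Σhalf²=0.255941
  -E: nom -38.300 → Σnom=-18.450; wc +0.260/-0.200 → slack +1.364/-1.074; half-tol=0.230, Σhalf²=0.308841
  +F: nom +35.100 → Σnom=16.650; wc +0.020/-0.040 → slack +1.384/-1.114; half-tol=0.030, Σhalf²=0.309741
  +G: nom +25.900 → Σnom=42.550; wc +0.234/-0.260 → slack +1.618/-1.374; half-tol=0.247, Σhalf²=0.370750
  -H: nom -3.600 → Σnom=38.950; wc +0.410/-0.410 → slack +2.028/-1.784; half-tol=0.410, Σhalf²=0.538850
  +I: nom +40.300 → Σnom=79.250; wc +0.438/-0.200 → slack +2.466/-1.984; half-tol=0.319, Σhalf²=0.640611
  -J: nom -12.200 → Σnom=67.050; wc +0.110/-0.210 → slack +2.576/-2.194; half-tol=0.160, Σhalf²=0.666211
Nominal = 67.050. Worst-case = [67.050 - 2.194, 67.050 + 2.576] = [64.856, 69.626]. RSS = √0.666211 = 0.816.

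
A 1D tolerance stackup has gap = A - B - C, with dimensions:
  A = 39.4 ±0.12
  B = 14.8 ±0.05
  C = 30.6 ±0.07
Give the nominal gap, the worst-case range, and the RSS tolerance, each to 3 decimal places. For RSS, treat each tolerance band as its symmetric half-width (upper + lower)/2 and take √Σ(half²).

Stack each dimension's contribution:
  +A: nom +39.400 → Σnom=39.400; wc +0.120/-0.120 → slack +0.120/-0.120; half-tol=0.120, Σhalf²=0.014400
  -B: nom -14.800 → Σnom=24.600; wc +0.050/-0.050 → slack +0.170/-0.170; half-tol=0.050, Σhalf²=0.016900
  -C: nom -30.600 → Σnom=-6.000; wc +0.070/-0.070 → slack +0.240/-0.240; half-tol=0.070, Σhalf²=0.021800
Nominal = -6.000. Worst-case = [-6.000 - 0.240, -6.000 + 0.240] = [-6.240, -5.760]. RSS = √0.021800 = 0.148.

nominal=-6.000 wc=[-6.240,-5.760] rss=0.148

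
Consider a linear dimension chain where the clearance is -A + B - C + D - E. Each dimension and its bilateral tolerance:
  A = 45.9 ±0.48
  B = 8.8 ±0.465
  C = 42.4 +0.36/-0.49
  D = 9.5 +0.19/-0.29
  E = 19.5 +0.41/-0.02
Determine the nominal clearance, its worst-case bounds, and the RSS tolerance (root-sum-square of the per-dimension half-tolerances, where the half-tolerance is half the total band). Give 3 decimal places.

Stack each dimension's contribution:
  -A: nom -45.900 → Σnom=-45.900; wc +0.480/-0.480 → slack +0.480/-0.480; half-tol=0.480, Σhalf²=0.230400
  +B: nom +8.800 → Σnom=-37.100; wc +0.465/-0.465 → slack +0.945/-0.945; half-tol=0.465, Σhalf²=0.446625
  -C: nom -42.400 → Σnom=-79.500; wc +0.490/-0.360 → slack +1.435/-1.305; half-tol=0.425, Σhalf²=0.627250
  +D: nom +9.500 → Σnom=-70.000; wc +0.190/-0.290 → slack +1.625/-1.595; half-tol=0.240, Σhalf²=0.684850
  -E: nom -19.500 → Σnom=-89.500; wc +0.020/-0.410 → slack +1.645/-2.005; half-tol=0.215, Σhalf²=0.731075
Nominal = -89.500. Worst-case = [-89.500 - 2.005, -89.500 + 1.645] = [-91.505, -87.855]. RSS = √0.731075 = 0.855.

nominal=-89.500 wc=[-91.505,-87.855] rss=0.855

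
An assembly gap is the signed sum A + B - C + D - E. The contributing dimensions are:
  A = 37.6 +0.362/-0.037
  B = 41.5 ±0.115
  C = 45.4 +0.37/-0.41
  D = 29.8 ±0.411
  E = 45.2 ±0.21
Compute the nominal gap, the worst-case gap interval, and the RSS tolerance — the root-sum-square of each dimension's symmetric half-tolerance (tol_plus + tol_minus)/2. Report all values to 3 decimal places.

nominal=18.300 wc=[17.157,19.808] rss=0.647

Stack each dimension's contribution:
  +A: nom +37.600 → Σnom=37.600; wc +0.362/-0.037 → slack +0.362/-0.037; half-tol=0.199, Σhalf²=0.039800
  +B: nom +41.500 → Σnom=79.100; wc +0.115/-0.115 → slack +0.477/-0.152; half-tol=0.115, Σhalf²=0.053025
  -C: nom -45.400 → Σnom=33.700; wc +0.410/-0.370 → slack +0.887/-0.522; half-tol=0.390, Σhalf²=0.205125
  +D: nom +29.800 → Σnom=63.500; wc +0.411/-0.411 → slack +1.298/-0.933; half-tol=0.411, Σhalf²=0.374046
  -E: nom -45.200 → Σnom=18.300; wc +0.210/-0.210 → slack +1.508/-1.143; half-tol=0.210, Σhalf²=0.418146
Nominal = 18.300. Worst-case = [18.300 - 1.143, 18.300 + 1.508] = [17.157, 19.808]. RSS = √0.418146 = 0.647.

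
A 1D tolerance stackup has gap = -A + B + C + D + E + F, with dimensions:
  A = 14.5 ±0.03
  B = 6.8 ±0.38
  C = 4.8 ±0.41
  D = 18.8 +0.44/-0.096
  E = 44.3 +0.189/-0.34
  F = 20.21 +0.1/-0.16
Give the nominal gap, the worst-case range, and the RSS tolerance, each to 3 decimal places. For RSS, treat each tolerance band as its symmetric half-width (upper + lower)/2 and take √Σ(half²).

Stack each dimension's contribution:
  -A: nom -14.500 → Σnom=-14.500; wc +0.030/-0.030 → slack +0.030/-0.030; half-tol=0.030, Σhalf²=0.000900
  +B: nom +6.800 → Σnom=-7.700; wc +0.380/-0.380 → slack +0.410/-0.410; half-tol=0.380, Σhalf²=0.145300
  +C: nom +4.800 → Σnom=-2.900; wc +0.410/-0.410 → slack +0.820/-0.820; half-tol=0.410, Σhalf²=0.313400
  +D: nom +18.800 → Σnom=15.900; wc +0.440/-0.096 → slack +1.260/-0.916; half-tol=0.268, Σhalf²=0.385224
  +E: nom +44.300 → Σnom=60.200; wc +0.189/-0.340 → slack +1.449/-1.256; half-tol=0.265, Σhalf²=0.455184
  +F: nom +20.210 → Σnom=80.410; wc +0.100/-0.160 → slack +1.549/-1.416; half-tol=0.130, Σhalf²=0.472084
Nominal = 80.410. Worst-case = [80.410 - 1.416, 80.410 + 1.549] = [78.994, 81.959]. RSS = √0.472084 = 0.687.

nominal=80.410 wc=[78.994,81.959] rss=0.687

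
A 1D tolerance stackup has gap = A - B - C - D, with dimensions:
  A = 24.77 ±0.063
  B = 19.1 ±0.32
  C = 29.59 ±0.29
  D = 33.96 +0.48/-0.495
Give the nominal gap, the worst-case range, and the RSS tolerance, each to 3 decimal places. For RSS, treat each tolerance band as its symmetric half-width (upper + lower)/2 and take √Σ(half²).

Stack each dimension's contribution:
  +A: nom +24.770 → Σnom=24.770; wc +0.063/-0.063 → slack +0.063/-0.063; half-tol=0.063, Σhalf²=0.003969
  -B: nom -19.100 → Σnom=5.670; wc +0.320/-0.320 → slack +0.383/-0.383; half-tol=0.320, Σhalf²=0.106369
  -C: nom -29.590 → Σnom=-23.920; wc +0.290/-0.290 → slack +0.673/-0.673; half-tol=0.290, Σhalf²=0.190469
  -D: nom -33.960 → Σnom=-57.880; wc +0.495/-0.480 → slack +1.168/-1.153; half-tol=0.487, Σhalf²=0.428125
Nominal = -57.880. Worst-case = [-57.880 - 1.153, -57.880 + 1.168] = [-59.033, -56.712]. RSS = √0.428125 = 0.654.

nominal=-57.880 wc=[-59.033,-56.712] rss=0.654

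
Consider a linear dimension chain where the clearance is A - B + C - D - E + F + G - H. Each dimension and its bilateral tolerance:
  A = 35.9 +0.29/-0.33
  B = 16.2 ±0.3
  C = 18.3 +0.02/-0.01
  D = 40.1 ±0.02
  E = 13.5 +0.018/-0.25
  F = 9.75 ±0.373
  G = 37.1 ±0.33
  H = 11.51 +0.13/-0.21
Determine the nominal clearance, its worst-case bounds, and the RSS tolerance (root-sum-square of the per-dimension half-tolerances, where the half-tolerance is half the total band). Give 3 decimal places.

nominal=19.740 wc=[18.229,21.533] rss=0.694

Stack each dimension's contribution:
  +A: nom +35.900 → Σnom=35.900; wc +0.290/-0.330 → slack +0.290/-0.330; half-tol=0.310, Σhalf²=0.096100
  -B: nom -16.200 → Σnom=19.700; wc +0.300/-0.300 → slack +0.590/-0.630; half-tol=0.300, Σhalf²=0.186100
  +C: nom +18.300 → Σnom=38.000; wc +0.020/-0.010 → slack +0.610/-0.640; half-tol=0.015, Σhalf²=0.186325
  -D: nom -40.100 → Σnom=-2.100; wc +0.020/-0.020 → slack +0.630/-0.660; half-tol=0.020, Σhalf²=0.186725
  -E: nom -13.500 → Σnom=-15.600; wc +0.250/-0.018 → slack +0.880/-0.678; half-tol=0.134, Σhalf²=0.204681
  +F: nom +9.750 → Σnom=-5.850; wc +0.373/-0.373 → slack +1.253/-1.051; half-tol=0.373, Σhalf²=0.343810
  +G: nom +37.100 → Σnom=31.250; wc +0.330/-0.330 → slack +1.583/-1.381; half-tol=0.330, Σhalf²=0.452710
  -H: nom -11.510 → Σnom=19.740; wc +0.210/-0.130 → slack +1.793/-1.511; half-tol=0.170, Σhalf²=0.481610
Nominal = 19.740. Worst-case = [19.740 - 1.511, 19.740 + 1.793] = [18.229, 21.533]. RSS = √0.481610 = 0.694.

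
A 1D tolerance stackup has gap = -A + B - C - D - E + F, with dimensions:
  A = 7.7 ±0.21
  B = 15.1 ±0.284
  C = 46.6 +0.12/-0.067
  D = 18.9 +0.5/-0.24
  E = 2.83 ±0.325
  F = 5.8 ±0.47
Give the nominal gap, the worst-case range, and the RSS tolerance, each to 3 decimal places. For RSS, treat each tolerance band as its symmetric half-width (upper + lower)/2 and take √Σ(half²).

nominal=-55.130 wc=[-57.039,-53.534] rss=0.773

Stack each dimension's contribution:
  -A: nom -7.700 → Σnom=-7.700; wc +0.210/-0.210 → slack +0.210/-0.210; half-tol=0.210, Σhalf²=0.044100
  +B: nom +15.100 → Σnom=7.400; wc +0.284/-0.284 → slack +0.494/-0.494; half-tol=0.284, Σhalf²=0.124756
  -C: nom -46.600 → Σnom=-39.200; wc +0.067/-0.120 → slack +0.561/-0.614; half-tol=0.093, Σhalf²=0.133498
  -D: nom -18.900 → Σnom=-58.100; wc +0.240/-0.500 → slack +0.801/-1.114; half-tol=0.370, Σhalf²=0.270398
  -E: nom -2.830 → Σnom=-60.930; wc +0.325/-0.325 → slack +1.126/-1.439; half-tol=0.325, Σhalf²=0.376023
  +F: nom +5.800 → Σnom=-55.130; wc +0.470/-0.470 → slack +1.596/-1.909; half-tol=0.470, Σhalf²=0.596923
Nominal = -55.130. Worst-case = [-55.130 - 1.909, -55.130 + 1.596] = [-57.039, -53.534]. RSS = √0.596923 = 0.773.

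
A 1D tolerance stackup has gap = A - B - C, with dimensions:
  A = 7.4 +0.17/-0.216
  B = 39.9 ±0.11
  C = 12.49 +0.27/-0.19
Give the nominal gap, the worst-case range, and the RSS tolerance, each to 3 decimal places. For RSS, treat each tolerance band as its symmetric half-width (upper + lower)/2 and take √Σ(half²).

Stack each dimension's contribution:
  +A: nom +7.400 → Σnom=7.400; wc +0.170/-0.216 → slack +0.170/-0.216; half-tol=0.193, Σhalf²=0.037249
  -B: nom -39.900 → Σnom=-32.500; wc +0.110/-0.110 → slack +0.280/-0.326; half-tol=0.110, Σhalf²=0.049349
  -C: nom -12.490 → Σnom=-44.990; wc +0.190/-0.270 → slack +0.470/-0.596; half-tol=0.230, Σhalf²=0.102249
Nominal = -44.990. Worst-case = [-44.990 - 0.596, -44.990 + 0.470] = [-45.586, -44.520]. RSS = √0.102249 = 0.320.

nominal=-44.990 wc=[-45.586,-44.520] rss=0.320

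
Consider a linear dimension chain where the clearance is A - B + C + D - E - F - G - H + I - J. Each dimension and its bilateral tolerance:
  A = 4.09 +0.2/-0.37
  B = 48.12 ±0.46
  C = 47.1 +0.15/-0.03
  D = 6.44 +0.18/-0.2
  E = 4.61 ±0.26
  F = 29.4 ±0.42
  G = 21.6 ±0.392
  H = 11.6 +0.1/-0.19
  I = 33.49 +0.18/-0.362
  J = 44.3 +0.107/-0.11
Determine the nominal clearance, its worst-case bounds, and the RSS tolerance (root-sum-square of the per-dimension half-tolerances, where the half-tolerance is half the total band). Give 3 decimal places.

nominal=-68.510 wc=[-71.211,-65.968] rss=0.917

Stack each dimension's contribution:
  +A: nom +4.090 → Σnom=4.090; wc +0.200/-0.370 → slack +0.200/-0.370; half-tol=0.285, Σhalf²=0.081225
  -B: nom -48.120 → Σnom=-44.030; wc +0.460/-0.460 → slack +0.660/-0.830; half-tol=0.460, Σhalf²=0.292825
  +C: nom +47.100 → Σnom=3.070; wc +0.150/-0.030 → slack +0.810/-0.860; half-tol=0.090, Σhalf²=0.300925
  +D: nom +6.440 → Σnom=9.510; wc +0.180/-0.200 → slack +0.990/-1.060; half-tol=0.190, Σhalf²=0.337025
  -E: nom -4.610 → Σnom=4.900; wc +0.260/-0.260 → slack +1.250/-1.320; half-tol=0.260, Σhalf²=0.404625
  -F: nom -29.400 → Σnom=-24.500; wc +0.420/-0.420 → slack +1.670/-1.740; half-tol=0.420, Σhalf²=0.581025
  -G: nom -21.600 → Σnom=-46.100; wc +0.392/-0.392 → slack +2.062/-2.132; half-tol=0.392, Σhalf²=0.734689
  -H: nom -11.600 → Σnom=-57.700; wc +0.190/-0.100 → slack +2.252/-2.232; half-tol=0.145, Σhalf²=0.755714
  +I: nom +33.490 → Σnom=-24.210; wc +0.180/-0.362 → slack +2.432/-2.594; half-tol=0.271, Σhalf²=0.829155
  -J: nom -44.300 → Σnom=-68.510; wc +0.110/-0.107 → slack +2.542/-2.701; half-tol=0.108, Σhalf²=0.840927
Nominal = -68.510. Worst-case = [-68.510 - 2.701, -68.510 + 2.542] = [-71.211, -65.968]. RSS = √0.840927 = 0.917.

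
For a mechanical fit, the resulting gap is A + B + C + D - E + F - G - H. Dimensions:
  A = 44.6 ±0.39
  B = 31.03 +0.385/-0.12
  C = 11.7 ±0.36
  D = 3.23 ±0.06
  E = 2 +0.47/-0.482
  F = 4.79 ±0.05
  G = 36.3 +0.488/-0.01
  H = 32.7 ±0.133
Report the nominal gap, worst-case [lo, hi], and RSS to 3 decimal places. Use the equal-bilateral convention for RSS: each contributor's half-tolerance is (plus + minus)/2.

Stack each dimension's contribution:
  +A: nom +44.600 → Σnom=44.600; wc +0.390/-0.390 → slack +0.390/-0.390; half-tol=0.390, Σhalf²=0.152100
  +B: nom +31.030 → Σnom=75.630; wc +0.385/-0.120 → slack +0.775/-0.510; half-tol=0.253, Σhalf²=0.215856
  +C: nom +11.700 → Σnom=87.330; wc +0.360/-0.360 → slack +1.135/-0.870; half-tol=0.360, Σhalf²=0.345456
  +D: nom +3.230 → Σnom=90.560; wc +0.060/-0.060 → slack +1.195/-0.930; half-tol=0.060, Σhalf²=0.349056
  -E: nom -2.000 → Σnom=88.560; wc +0.482/-0.470 → slack +1.677/-1.400; half-tol=0.476, Σhalf²=0.575632
  +F: nom +4.790 → Σnom=93.350; wc +0.050/-0.050 → slack +1.727/-1.450; half-tol=0.050, Σhalf²=0.578132
  -G: nom -36.300 → Σnom=57.050; wc +0.010/-0.488 → slack +1.737/-1.938; half-tol=0.249, Σhalf²=0.640133
  -H: nom -32.700 → Σnom=24.350; wc +0.133/-0.133 → slack +1.870/-2.071; half-tol=0.133, Σhalf²=0.657822
Nominal = 24.350. Worst-case = [24.350 - 2.071, 24.350 + 1.870] = [22.279, 26.220]. RSS = √0.657822 = 0.811.

nominal=24.350 wc=[22.279,26.220] rss=0.811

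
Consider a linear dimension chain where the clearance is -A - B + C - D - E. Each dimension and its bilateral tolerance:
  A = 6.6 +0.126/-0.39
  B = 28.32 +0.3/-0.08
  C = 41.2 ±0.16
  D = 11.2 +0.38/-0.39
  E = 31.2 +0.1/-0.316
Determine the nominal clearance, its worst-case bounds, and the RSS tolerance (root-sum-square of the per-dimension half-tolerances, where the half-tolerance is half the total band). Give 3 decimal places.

nominal=-36.120 wc=[-37.186,-34.784] rss=0.565

Stack each dimension's contribution:
  -A: nom -6.600 → Σnom=-6.600; wc +0.390/-0.126 → slack +0.390/-0.126; half-tol=0.258, Σhalf²=0.066564
  -B: nom -28.320 → Σnom=-34.920; wc +0.080/-0.300 → slack +0.470/-0.426; half-tol=0.190, Σhalf²=0.102664
  +C: nom +41.200 → Σnom=6.280; wc +0.160/-0.160 → slack +0.630/-0.586; half-tol=0.160, Σhalf²=0.128264
  -D: nom -11.200 → Σnom=-4.920; wc +0.390/-0.380 → slack +1.020/-0.966; half-tol=0.385, Σhalf²=0.276489
  -E: nom -31.200 → Σnom=-36.120; wc +0.316/-0.100 → slack +1.336/-1.066; half-tol=0.208, Σhalf²=0.319753
Nominal = -36.120. Worst-case = [-36.120 - 1.066, -36.120 + 1.336] = [-37.186, -34.784]. RSS = √0.319753 = 0.565.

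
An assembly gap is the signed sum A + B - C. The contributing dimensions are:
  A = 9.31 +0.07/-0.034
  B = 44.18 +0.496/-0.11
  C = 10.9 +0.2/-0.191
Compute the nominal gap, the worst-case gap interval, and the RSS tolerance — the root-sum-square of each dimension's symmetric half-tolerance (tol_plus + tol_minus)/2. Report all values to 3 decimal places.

Stack each dimension's contribution:
  +A: nom +9.310 → Σnom=9.310; wc +0.070/-0.034 → slack +0.070/-0.034; half-tol=0.052, Σhalf²=0.002704
  +B: nom +44.180 → Σnom=53.490; wc +0.496/-0.110 → slack +0.566/-0.144; half-tol=0.303, Σhalf²=0.094513
  -C: nom -10.900 → Σnom=42.590; wc +0.191/-0.200 → slack +0.757/-0.344; half-tol=0.196, Σhalf²=0.132733
Nominal = 42.590. Worst-case = [42.590 - 0.344, 42.590 + 0.757] = [42.246, 43.347]. RSS = √0.132733 = 0.364.

nominal=42.590 wc=[42.246,43.347] rss=0.364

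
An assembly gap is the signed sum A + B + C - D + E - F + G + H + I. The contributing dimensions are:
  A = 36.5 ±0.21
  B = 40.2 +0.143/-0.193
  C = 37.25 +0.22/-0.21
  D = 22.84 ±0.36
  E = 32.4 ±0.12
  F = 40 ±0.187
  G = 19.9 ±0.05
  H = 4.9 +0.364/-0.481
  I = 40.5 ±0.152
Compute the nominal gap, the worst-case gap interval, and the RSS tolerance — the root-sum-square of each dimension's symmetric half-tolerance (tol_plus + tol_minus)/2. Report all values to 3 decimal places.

Stack each dimension's contribution:
  +A: nom +36.500 → Σnom=36.500; wc +0.210/-0.210 → slack +0.210/-0.210; half-tol=0.210, Σhalf²=0.044100
  +B: nom +40.200 → Σnom=76.700; wc +0.143/-0.193 → slack +0.353/-0.403; half-tol=0.168, Σhalf²=0.072324
  +C: nom +37.250 → Σnom=113.950; wc +0.220/-0.210 → slack +0.573/-0.613; half-tol=0.215, Σhalf²=0.118549
  -D: nom -22.840 → Σnom=91.110; wc +0.360/-0.360 → slack +0.933/-0.973; half-tol=0.360, Σhalf²=0.248149
  +E: nom +32.400 → Σnom=123.510; wc +0.120/-0.120 → slack +1.053/-1.093; half-tol=0.120, Σhalf²=0.262549
  -F: nom -40.000 → Σnom=83.510; wc +0.187/-0.187 → slack +1.240/-1.280; half-tol=0.187, Σhalf²=0.297518
  +G: nom +19.900 → Σnom=103.410; wc +0.050/-0.050 → slack +1.290/-1.330; half-tol=0.050, Σhalf²=0.300018
  +H: nom +4.900 → Σnom=108.310; wc +0.364/-0.481 → slack +1.654/-1.811; half-tol=0.422, Σhalf²=0.478524
  +I: nom +40.500 → Σnom=148.810; wc +0.152/-0.152 → slack +1.806/-1.963; half-tol=0.152, Σhalf²=0.501628
Nominal = 148.810. Worst-case = [148.810 - 1.963, 148.810 + 1.806] = [146.847, 150.616]. RSS = √0.501628 = 0.708.

nominal=148.810 wc=[146.847,150.616] rss=0.708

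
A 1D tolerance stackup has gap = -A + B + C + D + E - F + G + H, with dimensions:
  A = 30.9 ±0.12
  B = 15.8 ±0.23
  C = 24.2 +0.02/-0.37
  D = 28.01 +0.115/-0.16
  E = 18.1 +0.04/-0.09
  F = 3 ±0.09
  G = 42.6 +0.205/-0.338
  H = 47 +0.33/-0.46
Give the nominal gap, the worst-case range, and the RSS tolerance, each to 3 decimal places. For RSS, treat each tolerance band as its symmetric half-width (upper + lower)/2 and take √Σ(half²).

Stack each dimension's contribution:
  -A: nom -30.900 → Σnom=-30.900; wc +0.120/-0.120 → slack +0.120/-0.120; half-tol=0.120, Σhalf²=0.014400
  +B: nom +15.800 → Σnom=-15.100; wc +0.230/-0.230 → slack +0.350/-0.350; half-tol=0.230, Σhalf²=0.067300
  +C: nom +24.200 → Σnom=9.100; wc +0.020/-0.370 → slack +0.370/-0.720; half-tol=0.195, Σhalf²=0.105325
  +D: nom +28.010 → Σnom=37.110; wc +0.115/-0.160 → slack +0.485/-0.880; half-tol=0.138, Σhalf²=0.124231
  +E: nom +18.100 → Σnom=55.210; wc +0.040/-0.090 → slack +0.525/-0.970; half-tol=0.065, Σhalf²=0.128456
  -F: nom -3.000 → Σnom=52.210; wc +0.090/-0.090 → slack +0.615/-1.060; half-tol=0.090, Σhalf²=0.136556
  +G: nom +42.600 → Σnom=94.810; wc +0.205/-0.338 → slack +0.820/-1.398; half-tol=0.272, Σhalf²=0.210268
  +H: nom +47.000 → Σnom=141.810; wc +0.330/-0.460 → slack +1.150/-1.858; half-tol=0.395, Σhalf²=0.366294
Nominal = 141.810. Worst-case = [141.810 - 1.858, 141.810 + 1.150] = [139.952, 142.960]. RSS = √0.366294 = 0.605.

nominal=141.810 wc=[139.952,142.960] rss=0.605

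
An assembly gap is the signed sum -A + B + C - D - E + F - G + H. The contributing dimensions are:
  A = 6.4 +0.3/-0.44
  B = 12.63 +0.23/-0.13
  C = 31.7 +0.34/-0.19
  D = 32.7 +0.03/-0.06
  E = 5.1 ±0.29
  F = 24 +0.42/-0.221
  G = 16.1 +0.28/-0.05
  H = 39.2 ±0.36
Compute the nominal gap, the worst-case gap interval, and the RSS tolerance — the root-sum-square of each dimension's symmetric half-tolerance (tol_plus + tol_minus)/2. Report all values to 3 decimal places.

nominal=47.230 wc=[45.429,49.420] rss=0.765

Stack each dimension's contribution:
  -A: nom -6.400 → Σnom=-6.400; wc +0.440/-0.300 → slack +0.440/-0.300; half-tol=0.370, Σhalf²=0.136900
  +B: nom +12.630 → Σnom=6.230; wc +0.230/-0.130 → slack +0.670/-0.430; half-tol=0.180, Σhalf²=0.169300
  +C: nom +31.700 → Σnom=37.930; wc +0.340/-0.190 → slack +1.010/-0.620; half-tol=0.265, Σhalf²=0.239525
  -D: nom -32.700 → Σnom=5.230; wc +0.060/-0.030 → slack +1.070/-0.650; half-tol=0.045, Σhalf²=0.241550
  -E: nom -5.100 → Σnom=0.130; wc +0.290/-0.290 → slack +1.360/-0.940; half-tol=0.290, Σhalf²=0.325650
  +F: nom +24.000 → Σnom=24.130; wc +0.420/-0.221 → slack +1.780/-1.161; half-tol=0.321, Σhalf²=0.428370
  -G: nom -16.100 → Σnom=8.030; wc +0.050/-0.280 → slack +1.830/-1.441; half-tol=0.165, Σhalf²=0.455595
  +H: nom +39.200 → Σnom=47.230; wc +0.360/-0.360 → slack +2.190/-1.801; half-tol=0.360, Σhalf²=0.585195
Nominal = 47.230. Worst-case = [47.230 - 1.801, 47.230 + 2.190] = [45.429, 49.420]. RSS = √0.585195 = 0.765.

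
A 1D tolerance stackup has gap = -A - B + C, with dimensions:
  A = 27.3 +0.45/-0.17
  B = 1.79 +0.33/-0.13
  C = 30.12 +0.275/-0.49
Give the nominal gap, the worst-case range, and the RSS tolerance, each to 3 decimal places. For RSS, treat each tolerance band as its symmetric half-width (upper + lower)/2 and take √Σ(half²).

Stack each dimension's contribution:
  -A: nom -27.300 → Σnom=-27.300; wc +0.170/-0.450 → slack +0.170/-0.450; half-tol=0.310, Σhalf²=0.096100
  -B: nom -1.790 → Σnom=-29.090; wc +0.130/-0.330 → slack +0.300/-0.780; half-tol=0.230, Σhalf²=0.149000
  +C: nom +30.120 → Σnom=1.030; wc +0.275/-0.490 → slack +0.575/-1.270; half-tol=0.383, Σhalf²=0.295306
Nominal = 1.030. Worst-case = [1.030 - 1.270, 1.030 + 0.575] = [-0.240, 1.605]. RSS = √0.295306 = 0.543.

nominal=1.030 wc=[-0.240,1.605] rss=0.543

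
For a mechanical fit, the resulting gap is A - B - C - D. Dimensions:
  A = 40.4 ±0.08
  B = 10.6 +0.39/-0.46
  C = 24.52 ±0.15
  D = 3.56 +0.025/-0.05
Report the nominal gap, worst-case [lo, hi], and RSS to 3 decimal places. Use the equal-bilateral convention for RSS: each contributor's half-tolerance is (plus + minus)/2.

Stack each dimension's contribution:
  +A: nom +40.400 → Σnom=40.400; wc +0.080/-0.080 → slack +0.080/-0.080; half-tol=0.080, Σhalf²=0.006400
  -B: nom -10.600 → Σnom=29.800; wc +0.460/-0.390 → slack +0.540/-0.470; half-tol=0.425, Σhalf²=0.187025
  -C: nom -24.520 → Σnom=5.280; wc +0.150/-0.150 → slack +0.690/-0.620; half-tol=0.150, Σhalf²=0.209525
  -D: nom -3.560 → Σnom=1.720; wc +0.050/-0.025 → slack +0.740/-0.645; half-tol=0.038, Σhalf²=0.210931
Nominal = 1.720. Worst-case = [1.720 - 0.645, 1.720 + 0.740] = [1.075, 2.460]. RSS = √0.210931 = 0.459.

nominal=1.720 wc=[1.075,2.460] rss=0.459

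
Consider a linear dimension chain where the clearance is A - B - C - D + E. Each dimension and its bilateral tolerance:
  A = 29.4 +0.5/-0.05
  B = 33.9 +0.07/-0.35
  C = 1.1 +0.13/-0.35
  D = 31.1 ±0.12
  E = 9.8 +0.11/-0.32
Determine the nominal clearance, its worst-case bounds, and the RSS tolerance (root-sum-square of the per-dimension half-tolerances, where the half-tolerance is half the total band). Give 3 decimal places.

Stack each dimension's contribution:
  +A: nom +29.400 → Σnom=29.400; wc +0.500/-0.050 → slack +0.500/-0.050; half-tol=0.275, Σhalf²=0.075625
  -B: nom -33.900 → Σnom=-4.500; wc +0.350/-0.070 → slack +0.850/-0.120; half-tol=0.210, Σhalf²=0.119725
  -C: nom -1.100 → Σnom=-5.600; wc +0.350/-0.130 → slack +1.200/-0.250; half-tol=0.240, Σhalf²=0.177325
  -D: nom -31.100 → Σnom=-36.700; wc +0.120/-0.120 → slack +1.320/-0.370; half-tol=0.120, Σhalf²=0.191725
  +E: nom +9.800 → Σnom=-26.900; wc +0.110/-0.320 → slack +1.430/-0.690; half-tol=0.215, Σhalf²=0.237950
Nominal = -26.900. Worst-case = [-26.900 - 0.690, -26.900 + 1.430] = [-27.590, -25.470]. RSS = √0.237950 = 0.488.

nominal=-26.900 wc=[-27.590,-25.470] rss=0.488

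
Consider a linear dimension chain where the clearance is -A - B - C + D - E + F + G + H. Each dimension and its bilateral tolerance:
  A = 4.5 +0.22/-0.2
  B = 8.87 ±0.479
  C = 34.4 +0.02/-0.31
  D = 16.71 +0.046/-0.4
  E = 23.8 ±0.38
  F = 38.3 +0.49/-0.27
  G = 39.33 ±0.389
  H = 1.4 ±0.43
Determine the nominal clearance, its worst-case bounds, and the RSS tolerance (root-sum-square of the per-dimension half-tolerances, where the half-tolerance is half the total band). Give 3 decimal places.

nominal=24.170 wc=[21.582,26.894] rss=0.988

Stack each dimension's contribution:
  -A: nom -4.500 → Σnom=-4.500; wc +0.200/-0.220 → slack +0.200/-0.220; half-tol=0.210, Σhalf²=0.044100
  -B: nom -8.870 → Σnom=-13.370; wc +0.479/-0.479 → slack +0.679/-0.699; half-tol=0.479, Σhalf²=0.273541
  -C: nom -34.400 → Σnom=-47.770; wc +0.310/-0.020 → slack +0.989/-0.719; half-tol=0.165, Σhalf²=0.300766
  +D: nom +16.710 → Σnom=-31.060; wc +0.046/-0.400 → slack +1.035/-1.119; half-tol=0.223, Σhalf²=0.350495
  -E: nom -23.800 → Σnom=-54.860; wc +0.380/-0.380 → slack +1.415/-1.499; half-tol=0.380, Σhalf²=0.494895
  +F: nom +38.300 → Σnom=-16.560; wc +0.490/-0.270 → slack +1.905/-1.769; half-tol=0.380, Σhalf²=0.639295
  +G: nom +39.330 → Σnom=22.770; wc +0.389/-0.389 → slack +2.294/-2.158; half-tol=0.389, Σhalf²=0.790616
  +H: nom +1.400 → Σnom=24.170; wc +0.430/-0.430 → slack +2.724/-2.588; half-tol=0.430, Σhalf²=0.975516
Nominal = 24.170. Worst-case = [24.170 - 2.588, 24.170 + 2.724] = [21.582, 26.894]. RSS = √0.975516 = 0.988.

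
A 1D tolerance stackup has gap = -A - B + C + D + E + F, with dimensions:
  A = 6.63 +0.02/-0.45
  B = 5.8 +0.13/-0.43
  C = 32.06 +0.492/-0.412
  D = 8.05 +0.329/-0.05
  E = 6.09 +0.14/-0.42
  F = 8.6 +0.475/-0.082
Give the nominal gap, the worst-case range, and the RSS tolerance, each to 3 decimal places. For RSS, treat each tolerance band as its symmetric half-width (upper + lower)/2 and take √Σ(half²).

Stack each dimension's contribution:
  -A: nom -6.630 → Σnom=-6.630; wc +0.450/-0.020 → slack +0.450/-0.020; half-tol=0.235, Σhalf²=0.055225
  -B: nom -5.800 → Σnom=-12.430; wc +0.430/-0.130 → slack +0.880/-0.150; half-tol=0.280, Σhalf²=0.133625
  +C: nom +32.060 → Σnom=19.630; wc +0.492/-0.412 → slack +1.372/-0.562; half-tol=0.452, Σhalf²=0.337929
  +D: nom +8.050 → Σnom=27.680; wc +0.329/-0.050 → slack +1.701/-0.612; half-tol=0.190, Σhalf²=0.373839
  +E: nom +6.090 → Σnom=33.770; wc +0.140/-0.420 → slack +1.841/-1.032; half-tol=0.280, Σhalf²=0.452239
  +F: nom +8.600 → Σnom=42.370; wc +0.475/-0.082 → slack +2.316/-1.114; half-tol=0.278, Σhalf²=0.529801
Nominal = 42.370. Worst-case = [42.370 - 1.114, 42.370 + 2.316] = [41.256, 44.686]. RSS = √0.529801 = 0.728.

nominal=42.370 wc=[41.256,44.686] rss=0.728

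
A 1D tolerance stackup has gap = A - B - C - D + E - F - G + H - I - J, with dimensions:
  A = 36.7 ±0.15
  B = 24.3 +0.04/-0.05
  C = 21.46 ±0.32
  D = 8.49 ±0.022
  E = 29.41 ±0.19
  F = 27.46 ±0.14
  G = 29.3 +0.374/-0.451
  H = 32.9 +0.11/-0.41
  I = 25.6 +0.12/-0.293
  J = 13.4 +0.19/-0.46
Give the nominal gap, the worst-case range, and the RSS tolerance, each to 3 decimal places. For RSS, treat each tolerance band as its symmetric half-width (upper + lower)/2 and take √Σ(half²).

Stack each dimension's contribution:
  +A: nom +36.700 → Σnom=36.700; wc +0.150/-0.150 → slack +0.150/-0.150; half-tol=0.150, Σhalf²=0.022500
  -B: nom -24.300 → Σnom=12.400; wc +0.050/-0.040 → slack +0.200/-0.190; half-tol=0.045, Σhalf²=0.024525
  -C: nom -21.460 → Σnom=-9.060; wc +0.320/-0.320 → slack +0.520/-0.510; half-tol=0.320, Σhalf²=0.126925
  -D: nom -8.490 → Σnom=-17.550; wc +0.022/-0.022 → slack +0.542/-0.532; half-tol=0.022, Σhalf²=0.127409
  +E: nom +29.410 → Σnom=11.860; wc +0.190/-0.190 → slack +0.732/-0.722; half-tol=0.190, Σhalf²=0.163509
  -F: nom -27.460 → Σnom=-15.600; wc +0.140/-0.140 → slack +0.872/-0.862; half-tol=0.140, Σhalf²=0.183109
  -G: nom -29.300 → Σnom=-44.900; wc +0.451/-0.374 → slack +1.323/-1.236; half-tol=0.412, Σhalf²=0.353265
  +H: nom +32.900 → Σnom=-12.000; wc +0.110/-0.410 → slack +1.433/-1.646; half-tol=0.260, Σhalf²=0.420865
  -I: nom -25.600 → Σnom=-37.600; wc +0.293/-0.120 → slack +1.726/-1.766; half-tol=0.206, Σhalf²=0.463507
  -J: nom -13.400 → Σnom=-51.000; wc +0.460/-0.190 → slack +2.186/-1.956; half-tol=0.325, Σhalf²=0.569132
Nominal = -51.000. Worst-case = [-51.000 - 1.956, -51.000 + 2.186] = [-52.956, -48.814]. RSS = √0.569132 = 0.754.

nominal=-51.000 wc=[-52.956,-48.814] rss=0.754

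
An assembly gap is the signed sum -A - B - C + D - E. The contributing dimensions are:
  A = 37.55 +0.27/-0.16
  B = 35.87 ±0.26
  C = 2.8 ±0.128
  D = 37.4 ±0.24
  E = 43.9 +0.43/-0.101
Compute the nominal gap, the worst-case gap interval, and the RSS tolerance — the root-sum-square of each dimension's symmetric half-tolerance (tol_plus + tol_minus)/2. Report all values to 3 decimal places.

Stack each dimension's contribution:
  -A: nom -37.550 → Σnom=-37.550; wc +0.160/-0.270 → slack +0.160/-0.270; half-tol=0.215, Σhalf²=0.046225
  -B: nom -35.870 → Σnom=-73.420; wc +0.260/-0.260 → slack +0.420/-0.530; half-tol=0.260, Σhalf²=0.113825
  -C: nom -2.800 → Σnom=-76.220; wc +0.128/-0.128 → slack +0.548/-0.658; half-tol=0.128, Σhalf²=0.130209
  +D: nom +37.400 → Σnom=-38.820; wc +0.240/-0.240 → slack +0.788/-0.898; half-tol=0.240, Σhalf²=0.187809
  -E: nom -43.900 → Σnom=-82.720; wc +0.101/-0.430 → slack +0.889/-1.328; half-tol=0.266, Σhalf²=0.258299
Nominal = -82.720. Worst-case = [-82.720 - 1.328, -82.720 + 0.889] = [-84.048, -81.831]. RSS = √0.258299 = 0.508.

nominal=-82.720 wc=[-84.048,-81.831] rss=0.508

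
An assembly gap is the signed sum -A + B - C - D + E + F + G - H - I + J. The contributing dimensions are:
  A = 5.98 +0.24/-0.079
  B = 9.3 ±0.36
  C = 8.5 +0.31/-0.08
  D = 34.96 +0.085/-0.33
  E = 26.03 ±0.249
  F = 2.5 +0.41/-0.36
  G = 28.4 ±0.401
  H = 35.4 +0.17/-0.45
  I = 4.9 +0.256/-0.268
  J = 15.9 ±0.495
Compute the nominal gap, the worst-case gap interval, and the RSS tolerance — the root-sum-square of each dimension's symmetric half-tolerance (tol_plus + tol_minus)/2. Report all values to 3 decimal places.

nominal=-7.610 wc=[-10.536,-4.488] rss=1.008

Stack each dimension's contribution:
  -A: nom -5.980 → Σnom=-5.980; wc +0.079/-0.240 → slack +0.079/-0.240; half-tol=0.160, Σhalf²=0.025440
  +B: nom +9.300 → Σnom=3.320; wc +0.360/-0.360 → slack +0.439/-0.600; half-tol=0.360, Σhalf²=0.155040
  -C: nom -8.500 → Σnom=-5.180; wc +0.080/-0.310 → slack +0.519/-0.910; half-tol=0.195, Σhalf²=0.193065
  -D: nom -34.960 → Σnom=-40.140; wc +0.330/-0.085 → slack +0.849/-0.995; half-tol=0.208, Σhalf²=0.236121
  +E: nom +26.030 → Σnom=-14.110; wc +0.249/-0.249 → slack +1.098/-1.244; half-tol=0.249, Σhalf²=0.298122
  +F: nom +2.500 → Σnom=-11.610; wc +0.410/-0.360 → slack +1.508/-1.604; half-tol=0.385, Σhalf²=0.446347
  +G: nom +28.400 → Σnom=16.790; wc +0.401/-0.401 → slack +1.909/-2.005; half-tol=0.401, Σhalf²=0.607148
  -H: nom -35.400 → Σnom=-18.610; wc +0.450/-0.170 → slack +2.359/-2.175; half-tol=0.310, Σhalf²=0.703248
  -I: nom -4.900 → Σnom=-23.510; wc +0.268/-0.256 → slack +2.627/-2.431; half-tol=0.262, Σhalf²=0.771892
  +J: nom +15.900 → Σnom=-7.610; wc +0.495/-0.495 → slack +3.122/-2.926; half-tol=0.495, Σhalf²=1.016917
Nominal = -7.610. Worst-case = [-7.610 - 2.926, -7.610 + 3.122] = [-10.536, -4.488]. RSS = √1.016917 = 1.008.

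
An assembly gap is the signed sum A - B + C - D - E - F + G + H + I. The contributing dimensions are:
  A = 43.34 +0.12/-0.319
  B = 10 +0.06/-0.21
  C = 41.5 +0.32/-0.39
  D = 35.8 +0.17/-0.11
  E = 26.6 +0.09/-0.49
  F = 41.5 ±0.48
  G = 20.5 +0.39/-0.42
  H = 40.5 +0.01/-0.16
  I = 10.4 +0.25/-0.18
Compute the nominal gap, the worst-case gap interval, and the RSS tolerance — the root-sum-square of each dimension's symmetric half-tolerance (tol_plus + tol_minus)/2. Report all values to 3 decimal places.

Stack each dimension's contribution:
  +A: nom +43.340 → Σnom=43.340; wc +0.120/-0.319 → slack +0.120/-0.319; half-tol=0.220, Σhalf²=0.048180
  -B: nom -10.000 → Σnom=33.340; wc +0.210/-0.060 → slack +0.330/-0.379; half-tol=0.135, Σhalf²=0.066405
  +C: nom +41.500 → Σnom=74.840; wc +0.320/-0.390 → slack +0.650/-0.769; half-tol=0.355, Σhalf²=0.192430
  -D: nom -35.800 → Σnom=39.040; wc +0.110/-0.170 → slack +0.760/-0.939; half-tol=0.140, Σhalf²=0.212030
  -E: nom -26.600 → Σnom=12.440; wc +0.490/-0.090 → slack +1.250/-1.029; half-tol=0.290, Σhalf²=0.296130
  -F: nom -41.500 → Σnom=-29.060; wc +0.480/-0.480 → slack +1.730/-1.509; half-tol=0.480, Σhalf²=0.526530
  +G: nom +20.500 → Σnom=-8.560; wc +0.390/-0.420 → slack +2.120/-1.929; half-tol=0.405, Σhalf²=0.690555
  +H: nom +40.500 → Σnom=31.940; wc +0.010/-0.160 → slack +2.130/-2.089; half-tol=0.085, Σhalf²=0.697780
  +I: nom +10.400 → Σnom=42.340; wc +0.250/-0.180 → slack +2.380/-2.269; half-tol=0.215, Σhalf²=0.744005
Nominal = 42.340. Worst-case = [42.340 - 2.269, 42.340 + 2.380] = [40.071, 44.720]. RSS = √0.744005 = 0.863.

nominal=42.340 wc=[40.071,44.720] rss=0.863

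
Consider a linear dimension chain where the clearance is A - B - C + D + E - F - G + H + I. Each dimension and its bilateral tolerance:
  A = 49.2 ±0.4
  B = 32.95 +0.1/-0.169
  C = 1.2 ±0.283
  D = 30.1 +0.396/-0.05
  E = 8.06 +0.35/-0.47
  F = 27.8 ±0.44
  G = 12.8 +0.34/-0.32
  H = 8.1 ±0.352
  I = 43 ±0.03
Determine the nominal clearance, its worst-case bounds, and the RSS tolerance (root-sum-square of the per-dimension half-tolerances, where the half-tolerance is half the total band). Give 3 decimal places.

nominal=63.710 wc=[61.245,66.450] rss=0.950

Stack each dimension's contribution:
  +A: nom +49.200 → Σnom=49.200; wc +0.400/-0.400 → slack +0.400/-0.400; half-tol=0.400, Σhalf²=0.160000
  -B: nom -32.950 → Σnom=16.250; wc +0.169/-0.100 → slack +0.569/-0.500; half-tol=0.135, Σhalf²=0.178090
  -C: nom -1.200 → Σnom=15.050; wc +0.283/-0.283 → slack +0.852/-0.783; half-tol=0.283, Σhalf²=0.258179
  +D: nom +30.100 → Σnom=45.150; wc +0.396/-0.050 → slack +1.248/-0.833; half-tol=0.223, Σhalf²=0.307908
  +E: nom +8.060 → Σnom=53.210; wc +0.350/-0.470 → slack +1.598/-1.303; half-tol=0.410, Σhalf²=0.476008
  -F: nom -27.800 → Σnom=25.410; wc +0.440/-0.440 → slack +2.038/-1.743; half-tol=0.440, Σhalf²=0.669608
  -G: nom -12.800 → Σnom=12.610; wc +0.320/-0.340 → slack +2.358/-2.083; half-tol=0.330, Σhalf²=0.778508
  +H: nom +8.100 → Σnom=20.710; wc +0.352/-0.352 → slack +2.710/-2.435; half-tol=0.352, Σhalf²=0.902412
  +I: nom +43.000 → Σnom=63.710; wc +0.030/-0.030 → slack +2.740/-2.465; half-tol=0.030, Σhalf²=0.903312
Nominal = 63.710. Worst-case = [63.710 - 2.465, 63.710 + 2.740] = [61.245, 66.450]. RSS = √0.903312 = 0.950.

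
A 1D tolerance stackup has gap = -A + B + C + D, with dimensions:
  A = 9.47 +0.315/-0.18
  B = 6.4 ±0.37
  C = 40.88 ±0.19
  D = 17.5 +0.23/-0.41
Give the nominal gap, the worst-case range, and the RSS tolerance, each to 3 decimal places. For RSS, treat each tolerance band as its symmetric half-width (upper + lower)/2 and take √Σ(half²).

nominal=55.310 wc=[54.025,56.280] rss=0.580

Stack each dimension's contribution:
  -A: nom -9.470 → Σnom=-9.470; wc +0.180/-0.315 → slack +0.180/-0.315; half-tol=0.247, Σhalf²=0.061256
  +B: nom +6.400 → Σnom=-3.070; wc +0.370/-0.370 → slack +0.550/-0.685; half-tol=0.370, Σhalf²=0.198156
  +C: nom +40.880 → Σnom=37.810; wc +0.190/-0.190 → slack +0.740/-0.875; half-tol=0.190, Σhalf²=0.234256
  +D: nom +17.500 → Σnom=55.310; wc +0.230/-0.410 → slack +0.970/-1.285; half-tol=0.320, Σhalf²=0.336656
Nominal = 55.310. Worst-case = [55.310 - 1.285, 55.310 + 0.970] = [54.025, 56.280]. RSS = √0.336656 = 0.580.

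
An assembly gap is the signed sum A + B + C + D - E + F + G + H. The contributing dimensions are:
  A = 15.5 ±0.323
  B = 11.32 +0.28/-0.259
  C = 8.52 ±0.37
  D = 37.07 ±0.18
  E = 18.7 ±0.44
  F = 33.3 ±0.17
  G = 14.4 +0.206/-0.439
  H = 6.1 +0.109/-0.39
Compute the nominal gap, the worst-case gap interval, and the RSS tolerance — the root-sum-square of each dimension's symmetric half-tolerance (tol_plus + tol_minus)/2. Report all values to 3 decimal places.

nominal=107.510 wc=[104.939,109.588] rss=0.857

Stack each dimension's contribution:
  +A: nom +15.500 → Σnom=15.500; wc +0.323/-0.323 → slack +0.323/-0.323; half-tol=0.323, Σhalf²=0.104329
  +B: nom +11.320 → Σnom=26.820; wc +0.280/-0.259 → slack +0.603/-0.582; half-tol=0.270, Σhalf²=0.176959
  +C: nom +8.520 → Σnom=35.340; wc +0.370/-0.370 → slack +0.973/-0.952; half-tol=0.370, Σhalf²=0.313859
  +D: nom +37.070 → Σnom=72.410; wc +0.180/-0.180 → slack +1.153/-1.132; half-tol=0.180, Σhalf²=0.346259
  -E: nom -18.700 → Σnom=53.710; wc +0.440/-0.440 → slack +1.593/-1.572; half-tol=0.440, Σhalf²=0.539859
  +F: nom +33.300 → Σnom=87.010; wc +0.170/-0.170 → slack +1.763/-1.742; half-tol=0.170, Σhalf²=0.568759
  +G: nom +14.400 → Σnom=101.410; wc +0.206/-0.439 → slack +1.969/-2.181; half-tol=0.323, Σhalf²=0.672766
  +H: nom +6.100 → Σnom=107.510; wc +0.109/-0.390 → slack +2.078/-2.571; half-tol=0.249, Σhalf²=0.735016
Nominal = 107.510. Worst-case = [107.510 - 2.571, 107.510 + 2.078] = [104.939, 109.588]. RSS = √0.735016 = 0.857.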